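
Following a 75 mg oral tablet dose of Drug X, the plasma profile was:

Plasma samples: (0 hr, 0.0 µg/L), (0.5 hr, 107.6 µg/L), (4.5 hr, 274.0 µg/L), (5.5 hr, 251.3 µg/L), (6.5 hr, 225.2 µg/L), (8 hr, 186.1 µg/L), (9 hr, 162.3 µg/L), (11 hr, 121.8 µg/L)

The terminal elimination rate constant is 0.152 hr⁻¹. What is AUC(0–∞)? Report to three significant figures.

Trapezoidal AUC_0→11:
  [0→0.5]: (0.0+107.6)/2 × 0.5 = 26.9
  [0.5→4.5]: (107.6+274.0)/2 × 4 = 763.2
  [4.5→5.5]: (274.0+251.3)/2 × 1 = 262.65
  [5.5→6.5]: (251.3+225.2)/2 × 1 = 238.25
  [6.5→8]: (225.2+186.1)/2 × 1.5 = 308.475
  [8→9]: (186.1+162.3)/2 × 1 = 174.2
  [9→11]: (162.3+121.8)/2 × 2 = 284.1
  Sum = 2057.775 µg/L·hr
Extrapolated tail: C_last / k_e = 121.8 / 0.152 = 801.316
AUC_0→∞ = 2057.775 + 801.316 = 2859.091 µg/L·hr

AUC = 2860 µg/L·hr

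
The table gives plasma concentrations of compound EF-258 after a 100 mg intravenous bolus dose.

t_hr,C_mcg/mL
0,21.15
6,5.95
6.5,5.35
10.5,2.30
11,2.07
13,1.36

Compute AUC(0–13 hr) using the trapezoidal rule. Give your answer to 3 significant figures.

AUC = 104 mcg/mL·hr

Trapezoidal AUC_0→13:
  [0→6]: (21.15+5.95)/2 × 6 = 81.3
  [6→6.5]: (5.95+5.35)/2 × 0.5 = 2.825
  [6.5→10.5]: (5.35+2.30)/2 × 4 = 15.3
  [10.5→11]: (2.30+2.07)/2 × 0.5 = 1.0925
  [11→13]: (2.07+1.36)/2 × 2 = 3.43
  Sum = 103.9475 mcg/mL·hr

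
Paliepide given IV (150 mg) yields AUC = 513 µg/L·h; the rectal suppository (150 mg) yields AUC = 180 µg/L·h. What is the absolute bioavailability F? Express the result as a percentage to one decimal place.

F = (AUC_ev / D_ev) / (AUC_iv / D_iv)
  = (180/150) / (513/150)
  = 1.2 / 3.42 = 0.3509
  = 35.09%

F = 35.1%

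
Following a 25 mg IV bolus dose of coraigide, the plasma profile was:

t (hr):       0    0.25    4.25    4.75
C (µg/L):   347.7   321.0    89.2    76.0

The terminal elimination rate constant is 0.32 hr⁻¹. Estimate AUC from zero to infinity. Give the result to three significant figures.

AUC = 1180 µg/L·hr

Trapezoidal AUC_0→4.75:
  [0→0.25]: (347.7+321.0)/2 × 0.25 = 83.5875
  [0.25→4.25]: (321.0+89.2)/2 × 4 = 820.4
  [4.25→4.75]: (89.2+76.0)/2 × 0.5 = 41.3
  Sum = 945.2875 µg/L·hr
Extrapolated tail: C_last / k_e = 76.0 / 0.32 = 237.500
AUC_0→∞ = 945.2875 + 237.500 = 1182.7875 µg/L·hr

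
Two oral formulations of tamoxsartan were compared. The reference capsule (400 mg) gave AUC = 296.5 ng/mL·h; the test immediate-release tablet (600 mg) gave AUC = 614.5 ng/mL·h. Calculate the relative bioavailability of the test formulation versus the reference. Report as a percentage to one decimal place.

F_rel = 138.2%

F_rel = (AUC_test/D_test) / (AUC_ref/D_ref)
      = (614.5/600) / (296.5/400)
      = 1.02417 / 0.74125 = 1.3817 = 138.17%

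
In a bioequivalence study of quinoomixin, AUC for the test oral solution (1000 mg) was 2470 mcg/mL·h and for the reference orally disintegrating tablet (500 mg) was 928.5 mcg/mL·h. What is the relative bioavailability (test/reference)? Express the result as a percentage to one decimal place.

F_rel = 133.0%

F_rel = (AUC_test/D_test) / (AUC_ref/D_ref)
      = (2470/1000) / (928.5/500)
      = 2.47 / 1.857 = 1.3301 = 133.01%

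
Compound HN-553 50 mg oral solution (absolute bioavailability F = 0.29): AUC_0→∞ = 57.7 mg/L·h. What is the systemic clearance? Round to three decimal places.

CL = F × Dose / AUC_0→∞
   = 0.29 × 50 / 57.7 = 0.2513 L/h

CL = 0.251 L/h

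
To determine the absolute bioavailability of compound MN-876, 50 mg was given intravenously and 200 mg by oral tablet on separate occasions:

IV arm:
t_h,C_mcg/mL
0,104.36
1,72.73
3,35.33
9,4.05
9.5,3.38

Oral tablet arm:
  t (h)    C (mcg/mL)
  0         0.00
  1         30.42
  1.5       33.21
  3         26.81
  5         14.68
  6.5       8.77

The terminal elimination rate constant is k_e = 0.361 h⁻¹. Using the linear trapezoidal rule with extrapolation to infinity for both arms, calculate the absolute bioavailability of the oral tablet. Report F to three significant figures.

Trapezoidal AUC_0→9.5 (IV):
  [0→1]: (104.36+72.73)/2 × 1 = 88.545
  [1→3]: (72.73+35.33)/2 × 2 = 108.06
  [3→9]: (35.33+4.05)/2 × 6 = 118.14
  [9→9.5]: (4.05+3.38)/2 × 0.5 = 1.8575
  Sum = 316.6025 mcg/mL·h
IV tail: 3.38/0.361 = 9.363; AUC_iv,0→∞ = 316.6025 + 9.363 = 325.9655 mcg/mL·h
Trapezoidal AUC_0→6.5 (oral tablet):
  [0→1]: (0.00+30.42)/2 × 1 = 15.21
  [1→1.5]: (30.42+33.21)/2 × 0.5 = 15.9075
  [1.5→3]: (33.21+26.81)/2 × 1.5 = 45.015
  [3→5]: (26.81+14.68)/2 × 2 = 41.49
  [5→6.5]: (14.68+8.77)/2 × 1.5 = 17.5875
  Sum = 135.21 mcg/mL·h
oral tablet tail: 8.77/0.361 = 24.294; AUC_ev,0→∞ = 135.21 + 24.294 = 159.504 mcg/mL·h
F = (AUC_ev/D_ev)/(AUC_iv/D_iv) = (159.504/200)/(325.9655/50) = 0.79752/6.51931 = 0.1223

F = 0.122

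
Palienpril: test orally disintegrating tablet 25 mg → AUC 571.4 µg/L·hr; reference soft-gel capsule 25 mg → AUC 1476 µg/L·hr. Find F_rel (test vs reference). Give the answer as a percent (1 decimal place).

F_rel = (AUC_test/D_test) / (AUC_ref/D_ref)
      = (571.4/25) / (1476/25)
      = 22.856 / 59.04 = 0.3871 = 38.71%

F_rel = 38.7%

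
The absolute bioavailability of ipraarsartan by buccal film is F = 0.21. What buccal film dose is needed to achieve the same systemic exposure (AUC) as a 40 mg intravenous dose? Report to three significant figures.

For equal systemic exposure: F × D_ev = D_iv
D_ev = D_iv / F = 40 / 0.21 = 190.476 mg

D_buccal = 190 mg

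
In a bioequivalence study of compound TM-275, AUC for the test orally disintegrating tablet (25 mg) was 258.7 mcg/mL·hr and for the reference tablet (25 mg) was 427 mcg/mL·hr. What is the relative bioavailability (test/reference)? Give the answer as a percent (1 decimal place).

F_rel = 60.6%

F_rel = (AUC_test/D_test) / (AUC_ref/D_ref)
      = (258.7/25) / (427/25)
      = 10.348 / 17.08 = 0.6059 = 60.59%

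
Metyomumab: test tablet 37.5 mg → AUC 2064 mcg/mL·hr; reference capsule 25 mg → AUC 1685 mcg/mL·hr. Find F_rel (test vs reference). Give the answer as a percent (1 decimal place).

F_rel = (AUC_test/D_test) / (AUC_ref/D_ref)
      = (2064/37.5) / (1685/25)
      = 55.04 / 67.4 = 0.8166 = 81.66%

F_rel = 81.7%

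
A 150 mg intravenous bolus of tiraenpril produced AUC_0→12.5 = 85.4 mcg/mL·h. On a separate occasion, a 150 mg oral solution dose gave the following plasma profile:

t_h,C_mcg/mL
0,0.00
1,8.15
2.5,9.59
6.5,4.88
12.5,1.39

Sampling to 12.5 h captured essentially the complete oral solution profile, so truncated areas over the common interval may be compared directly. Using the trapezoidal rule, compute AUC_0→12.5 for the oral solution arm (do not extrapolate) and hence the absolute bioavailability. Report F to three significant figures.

F = 0.763

Trapezoidal AUC_0→12.5 (oral solution):
  [0→1]: (0.00+8.15)/2 × 1 = 4.075
  [1→2.5]: (8.15+9.59)/2 × 1.5 = 13.305
  [2.5→6.5]: (9.59+4.88)/2 × 4 = 28.94
  [6.5→12.5]: (4.88+1.39)/2 × 6 = 18.81
  Sum = 65.13 mcg/mL·h
F = (AUC_ev/D_ev)/(AUC_iv/D_iv) = (65.13/150)/(85.4/150) = 0.4342/0.569333 = 0.7626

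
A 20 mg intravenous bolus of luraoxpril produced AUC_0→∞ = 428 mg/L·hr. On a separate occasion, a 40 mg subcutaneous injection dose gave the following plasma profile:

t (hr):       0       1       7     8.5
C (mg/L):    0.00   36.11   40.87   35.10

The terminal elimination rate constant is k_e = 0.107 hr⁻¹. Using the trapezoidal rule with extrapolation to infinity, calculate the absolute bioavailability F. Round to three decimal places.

Trapezoidal AUC_0→8.5 (subcutaneous injection):
  [0→1]: (0.00+36.11)/2 × 1 = 18.055
  [1→7]: (36.11+40.87)/2 × 6 = 230.94
  [7→8.5]: (40.87+35.10)/2 × 1.5 = 56.9775
  Sum = 305.9725 mg/L·hr
Tail: C_last/k_e = 35.10/0.107 = 328.037
AUC_0→∞ (subcutaneous injection) = 305.9725 + 328.037 = 634.0095 mg/L·hr
F = (AUC_ev/D_ev)/(AUC_iv/D_iv) = (634.0095/40)/(428/20) = 15.8502/21.4 = 0.7407

F = 0.741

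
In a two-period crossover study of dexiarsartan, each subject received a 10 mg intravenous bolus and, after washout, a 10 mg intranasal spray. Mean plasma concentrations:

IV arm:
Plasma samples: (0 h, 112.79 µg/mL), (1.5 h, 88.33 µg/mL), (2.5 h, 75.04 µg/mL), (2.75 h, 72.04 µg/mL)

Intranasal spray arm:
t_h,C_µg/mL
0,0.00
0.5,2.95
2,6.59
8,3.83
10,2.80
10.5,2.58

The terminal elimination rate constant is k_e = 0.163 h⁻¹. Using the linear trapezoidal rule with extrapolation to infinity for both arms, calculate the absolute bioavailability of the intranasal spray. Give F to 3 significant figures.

Trapezoidal AUC_0→2.75 (IV):
  [0→1.5]: (112.79+88.33)/2 × 1.5 = 150.84
  [1.5→2.5]: (88.33+75.04)/2 × 1 = 81.685
  [2.5→2.75]: (75.04+72.04)/2 × 0.25 = 18.385
  Sum = 250.91 µg/mL·h
IV tail: 72.04/0.163 = 441.963; AUC_iv,0→∞ = 250.91 + 441.963 = 692.873 µg/mL·h
Trapezoidal AUC_0→10.5 (intranasal spray):
  [0→0.5]: (0.00+2.95)/2 × 0.5 = 0.7375
  [0.5→2]: (2.95+6.59)/2 × 1.5 = 7.155
  [2→8]: (6.59+3.83)/2 × 6 = 31.26
  [8→10]: (3.83+2.80)/2 × 2 = 6.63
  [10→10.5]: (2.80+2.58)/2 × 0.5 = 1.345
  Sum = 47.1275 µg/mL·h
intranasal spray tail: 2.58/0.163 = 15.828; AUC_ev,0→∞ = 47.1275 + 15.828 = 62.9555 µg/mL·h
F = (AUC_ev/D_ev)/(AUC_iv/D_iv) = (62.9555/10)/(692.873/10) = 6.29555/69.2873 = 0.0909

F = 0.0909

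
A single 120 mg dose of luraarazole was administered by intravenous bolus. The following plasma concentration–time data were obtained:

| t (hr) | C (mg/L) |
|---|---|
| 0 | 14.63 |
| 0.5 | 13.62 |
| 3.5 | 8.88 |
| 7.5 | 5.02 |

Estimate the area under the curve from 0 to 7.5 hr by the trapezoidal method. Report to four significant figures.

Trapezoidal AUC_0→7.5:
  [0→0.5]: (14.63+13.62)/2 × 0.5 = 7.0625
  [0.5→3.5]: (13.62+8.88)/2 × 3 = 33.75
  [3.5→7.5]: (8.88+5.02)/2 × 4 = 27.8
  Sum = 68.6125 mg/L·hr

AUC = 68.61 mg/L·hr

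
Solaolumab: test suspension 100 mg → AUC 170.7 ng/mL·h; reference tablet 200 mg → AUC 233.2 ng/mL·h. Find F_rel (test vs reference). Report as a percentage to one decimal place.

F_rel = 146.4%

F_rel = (AUC_test/D_test) / (AUC_ref/D_ref)
      = (170.7/100) / (233.2/200)
      = 1.707 / 1.166 = 1.4640 = 146.40%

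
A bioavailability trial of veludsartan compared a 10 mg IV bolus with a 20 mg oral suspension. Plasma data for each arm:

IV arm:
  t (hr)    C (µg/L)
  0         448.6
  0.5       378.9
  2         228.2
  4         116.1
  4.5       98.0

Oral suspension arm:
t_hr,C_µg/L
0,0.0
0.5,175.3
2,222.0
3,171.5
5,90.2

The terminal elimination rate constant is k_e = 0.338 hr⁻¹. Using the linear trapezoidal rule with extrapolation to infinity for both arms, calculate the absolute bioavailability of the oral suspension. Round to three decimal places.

F = 0.395

Trapezoidal AUC_0→4.5 (IV):
  [0→0.5]: (448.6+378.9)/2 × 0.5 = 206.875
  [0.5→2]: (378.9+228.2)/2 × 1.5 = 455.325
  [2→4]: (228.2+116.1)/2 × 2 = 344.3
  [4→4.5]: (116.1+98.0)/2 × 0.5 = 53.525
  Sum = 1060.025 µg/L·hr
IV tail: 98.0/0.338 = 289.941; AUC_iv,0→∞ = 1060.025 + 289.941 = 1349.966 µg/L·hr
Trapezoidal AUC_0→5 (oral suspension):
  [0→0.5]: (0.0+175.3)/2 × 0.5 = 43.825
  [0.5→2]: (175.3+222.0)/2 × 1.5 = 297.975
  [2→3]: (222.0+171.5)/2 × 1 = 196.75
  [3→5]: (171.5+90.2)/2 × 2 = 261.7
  Sum = 800.25 µg/L·hr
oral suspension tail: 90.2/0.338 = 266.864; AUC_ev,0→∞ = 800.25 + 266.864 = 1067.114 µg/L·hr
F = (AUC_ev/D_ev)/(AUC_iv/D_iv) = (1067.114/20)/(1349.966/10) = 53.3557/134.9966 = 0.3952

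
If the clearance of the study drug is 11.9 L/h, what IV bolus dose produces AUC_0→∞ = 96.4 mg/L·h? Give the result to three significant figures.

Dose = 1150 mg

Dose_iv = CL × AUC_0→∞
     = 11.9 × 96.4 = 1147.16 mg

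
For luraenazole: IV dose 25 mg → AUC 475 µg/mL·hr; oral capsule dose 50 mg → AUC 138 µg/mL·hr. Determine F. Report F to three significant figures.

F = (AUC_ev / D_ev) / (AUC_iv / D_iv)
  = (138/50) / (475/25)
  = 2.76 / 19 = 0.1453

F = 0.145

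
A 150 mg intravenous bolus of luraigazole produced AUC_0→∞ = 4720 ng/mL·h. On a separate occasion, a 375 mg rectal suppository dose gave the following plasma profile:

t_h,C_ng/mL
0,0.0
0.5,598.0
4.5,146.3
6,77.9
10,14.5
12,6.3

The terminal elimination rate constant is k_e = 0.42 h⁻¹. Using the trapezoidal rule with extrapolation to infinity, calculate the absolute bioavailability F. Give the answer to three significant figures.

F = 0.172

Trapezoidal AUC_0→12 (rectal suppository):
  [0→0.5]: (0.0+598.0)/2 × 0.5 = 149.5
  [0.5→4.5]: (598.0+146.3)/2 × 4 = 1488.6
  [4.5→6]: (146.3+77.9)/2 × 1.5 = 168.15
  [6→10]: (77.9+14.5)/2 × 4 = 184.8
  [10→12]: (14.5+6.3)/2 × 2 = 20.8
  Sum = 2011.85 ng/mL·h
Tail: C_last/k_e = 6.3/0.42 = 15.000
AUC_0→∞ (rectal suppository) = 2011.85 + 15.000 = 2026.85 ng/mL·h
F = (AUC_ev/D_ev)/(AUC_iv/D_iv) = (2026.85/375)/(4720/150) = 5.40493/31.4667 = 0.1718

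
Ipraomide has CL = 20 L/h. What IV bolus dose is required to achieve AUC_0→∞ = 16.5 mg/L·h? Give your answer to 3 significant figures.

Dose_iv = CL × AUC_0→∞
     = 20 × 16.5 = 330 mg

Dose = 330 mg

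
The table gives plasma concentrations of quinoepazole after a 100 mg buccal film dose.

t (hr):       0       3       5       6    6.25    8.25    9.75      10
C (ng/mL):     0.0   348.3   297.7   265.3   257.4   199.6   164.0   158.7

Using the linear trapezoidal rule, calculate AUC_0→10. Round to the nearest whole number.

Trapezoidal AUC_0→10:
  [0→3]: (0.0+348.3)/2 × 3 = 522.45
  [3→5]: (348.3+297.7)/2 × 2 = 646.0
  [5→6]: (297.7+265.3)/2 × 1 = 281.5
  [6→6.25]: (265.3+257.4)/2 × 0.25 = 65.3375
  [6.25→8.25]: (257.4+199.6)/2 × 2 = 457.0
  [8.25→9.75]: (199.6+164.0)/2 × 1.5 = 272.7
  [9.75→10]: (164.0+158.7)/2 × 0.25 = 40.3375
  Sum = 2285.325 ng/mL·hr

AUC = 2285 ng/mL·hr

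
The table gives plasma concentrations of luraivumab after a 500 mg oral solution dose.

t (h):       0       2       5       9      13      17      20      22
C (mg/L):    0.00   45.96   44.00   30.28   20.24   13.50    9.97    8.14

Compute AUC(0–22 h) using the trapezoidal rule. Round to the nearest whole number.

Trapezoidal AUC_0→22:
  [0→2]: (0.00+45.96)/2 × 2 = 45.96
  [2→5]: (45.96+44.00)/2 × 3 = 134.94
  [5→9]: (44.00+30.28)/2 × 4 = 148.56
  [9→13]: (30.28+20.24)/2 × 4 = 101.04
  [13→17]: (20.24+13.50)/2 × 4 = 67.48
  [17→20]: (13.50+9.97)/2 × 3 = 35.205
  [20→22]: (9.97+8.14)/2 × 2 = 18.11
  Sum = 551.295 mg/L·h

AUC = 551 mg/L·h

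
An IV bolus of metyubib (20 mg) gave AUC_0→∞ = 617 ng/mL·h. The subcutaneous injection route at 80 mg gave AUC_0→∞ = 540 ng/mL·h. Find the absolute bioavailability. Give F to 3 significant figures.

F = (AUC_ev / D_ev) / (AUC_iv / D_iv)
  = (540/80) / (617/20)
  = 6.75 / 30.85 = 0.2188

F = 0.219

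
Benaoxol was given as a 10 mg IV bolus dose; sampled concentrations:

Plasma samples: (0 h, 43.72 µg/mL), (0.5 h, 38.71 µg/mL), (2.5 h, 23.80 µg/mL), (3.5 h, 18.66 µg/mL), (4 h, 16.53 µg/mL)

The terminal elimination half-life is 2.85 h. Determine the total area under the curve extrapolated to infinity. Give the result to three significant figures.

Trapezoidal AUC_0→4:
  [0→0.5]: (43.72+38.71)/2 × 0.5 = 20.6075
  [0.5→2.5]: (38.71+23.80)/2 × 2 = 62.51
  [2.5→3.5]: (23.80+18.66)/2 × 1 = 21.23
  [3.5→4]: (18.66+16.53)/2 × 0.5 = 8.7975
  Sum = 113.145 µg/mL·h
k_e = ln2 / t½ = 0.693147 / 2.85 = 0.2432 h^-1
Extrapolated tail: C_last / k_e = 16.53 / 0.2432 = 67.969
AUC_0→∞ = 113.145 + 67.969 = 181.114 µg/mL·h

AUC = 181 µg/mL·h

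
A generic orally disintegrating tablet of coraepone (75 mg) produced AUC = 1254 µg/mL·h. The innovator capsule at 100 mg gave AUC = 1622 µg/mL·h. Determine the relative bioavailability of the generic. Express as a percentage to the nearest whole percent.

F_rel = (AUC_test/D_test) / (AUC_ref/D_ref)
      = (1254/75) / (1622/100)
      = 16.72 / 16.22 = 1.0308 = 103.08%

F_rel = 103%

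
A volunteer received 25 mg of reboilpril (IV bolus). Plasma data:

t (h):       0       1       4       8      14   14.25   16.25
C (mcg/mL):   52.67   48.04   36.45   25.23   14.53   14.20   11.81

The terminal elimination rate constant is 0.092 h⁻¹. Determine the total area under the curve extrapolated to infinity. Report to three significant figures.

Trapezoidal AUC_0→16.25:
  [0→1]: (52.67+48.04)/2 × 1 = 50.355
  [1→4]: (48.04+36.45)/2 × 3 = 126.735
  [4→8]: (36.45+25.23)/2 × 4 = 123.36
  [8→14]: (25.23+14.53)/2 × 6 = 119.28
  [14→14.25]: (14.53+14.20)/2 × 0.25 = 3.59125
  [14.25→16.25]: (14.20+11.81)/2 × 2 = 26.01
  Sum = 449.33125 mcg/mL·h
Extrapolated tail: C_last / k_e = 11.81 / 0.092 = 128.370
AUC_0→∞ = 449.33125 + 128.370 = 577.70125 mcg/mL·h

AUC = 578 mcg/mL·h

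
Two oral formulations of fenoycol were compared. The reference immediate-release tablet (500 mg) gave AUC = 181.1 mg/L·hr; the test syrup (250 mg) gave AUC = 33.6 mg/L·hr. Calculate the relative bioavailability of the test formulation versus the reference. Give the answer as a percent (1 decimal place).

F_rel = 37.1%

F_rel = (AUC_test/D_test) / (AUC_ref/D_ref)
      = (33.6/250) / (181.1/500)
      = 0.1344 / 0.3622 = 0.3711 = 37.11%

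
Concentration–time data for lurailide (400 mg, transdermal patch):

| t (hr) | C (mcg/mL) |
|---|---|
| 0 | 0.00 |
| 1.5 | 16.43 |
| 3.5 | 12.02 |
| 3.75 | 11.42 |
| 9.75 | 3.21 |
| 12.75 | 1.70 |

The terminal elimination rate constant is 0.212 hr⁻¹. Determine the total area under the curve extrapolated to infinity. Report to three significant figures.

AUC = 103 mcg/mL·hr

Trapezoidal AUC_0→12.75:
  [0→1.5]: (0.00+16.43)/2 × 1.5 = 12.3225
  [1.5→3.5]: (16.43+12.02)/2 × 2 = 28.45
  [3.5→3.75]: (12.02+11.42)/2 × 0.25 = 2.93
  [3.75→9.75]: (11.42+3.21)/2 × 6 = 43.89
  [9.75→12.75]: (3.21+1.70)/2 × 3 = 7.365
  Sum = 94.9575 mcg/mL·hr
Extrapolated tail: C_last / k_e = 1.70 / 0.212 = 8.019
AUC_0→∞ = 94.9575 + 8.019 = 102.9765 mcg/mL·hr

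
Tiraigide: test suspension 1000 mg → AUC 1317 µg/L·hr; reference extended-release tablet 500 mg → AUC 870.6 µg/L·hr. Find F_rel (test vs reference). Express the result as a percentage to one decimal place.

F_rel = (AUC_test/D_test) / (AUC_ref/D_ref)
      = (1317/1000) / (870.6/500)
      = 1.317 / 1.7412 = 0.7564 = 75.64%

F_rel = 75.6%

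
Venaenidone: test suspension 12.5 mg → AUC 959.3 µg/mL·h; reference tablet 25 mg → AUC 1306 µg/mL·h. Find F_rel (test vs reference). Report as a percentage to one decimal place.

F_rel = 146.9%

F_rel = (AUC_test/D_test) / (AUC_ref/D_ref)
      = (959.3/12.5) / (1306/25)
      = 76.744 / 52.24 = 1.4691 = 146.91%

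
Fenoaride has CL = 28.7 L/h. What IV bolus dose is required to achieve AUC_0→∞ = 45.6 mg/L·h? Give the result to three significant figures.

Dose = 1310 mg

Dose_iv = CL × AUC_0→∞
     = 28.7 × 45.6 = 1308.72 mg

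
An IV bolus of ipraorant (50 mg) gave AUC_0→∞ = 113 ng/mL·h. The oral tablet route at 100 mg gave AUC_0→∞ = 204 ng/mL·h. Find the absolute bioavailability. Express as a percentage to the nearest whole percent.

F = (AUC_ev / D_ev) / (AUC_iv / D_iv)
  = (204/100) / (113/50)
  = 2.04 / 2.26 = 0.9027
  = 90.27%

F = 90%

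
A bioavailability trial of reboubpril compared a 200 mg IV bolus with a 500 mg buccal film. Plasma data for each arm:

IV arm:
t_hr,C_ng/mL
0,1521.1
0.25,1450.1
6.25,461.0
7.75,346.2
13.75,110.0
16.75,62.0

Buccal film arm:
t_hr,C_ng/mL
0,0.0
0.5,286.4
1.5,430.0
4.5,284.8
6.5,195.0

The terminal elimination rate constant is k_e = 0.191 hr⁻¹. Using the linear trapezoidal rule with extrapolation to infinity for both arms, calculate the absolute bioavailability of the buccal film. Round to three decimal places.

F = 0.139

Trapezoidal AUC_0→16.75 (IV):
  [0→0.25]: (1521.1+1450.1)/2 × 0.25 = 371.4
  [0.25→6.25]: (1450.1+461.0)/2 × 6 = 5733.3
  [6.25→7.75]: (461.0+346.2)/2 × 1.5 = 605.4
  [7.75→13.75]: (346.2+110.0)/2 × 6 = 1368.6
  [13.75→16.75]: (110.0+62.0)/2 × 3 = 258.0
  Sum = 8336.7 ng/mL·hr
IV tail: 62.0/0.191 = 324.607; AUC_iv,0→∞ = 8336.7 + 324.607 = 8661.307 ng/mL·hr
Trapezoidal AUC_0→6.5 (buccal film):
  [0→0.5]: (0.0+286.4)/2 × 0.5 = 71.6
  [0.5→1.5]: (286.4+430.0)/2 × 1 = 358.2
  [1.5→4.5]: (430.0+284.8)/2 × 3 = 1072.2
  [4.5→6.5]: (284.8+195.0)/2 × 2 = 479.8
  Sum = 1981.8 ng/mL·hr
buccal film tail: 195.0/0.191 = 1020.942; AUC_ev,0→∞ = 1981.8 + 1020.942 = 3002.742 ng/mL·hr
F = (AUC_ev/D_ev)/(AUC_iv/D_iv) = (3002.742/500)/(8661.307/200) = 6.005484/43.306535 = 0.1387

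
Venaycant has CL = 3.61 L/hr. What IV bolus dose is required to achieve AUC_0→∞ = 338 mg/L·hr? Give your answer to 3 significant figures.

Dose = 1220 mg

Dose_iv = CL × AUC_0→∞
     = 3.61 × 338 = 1220.18 mg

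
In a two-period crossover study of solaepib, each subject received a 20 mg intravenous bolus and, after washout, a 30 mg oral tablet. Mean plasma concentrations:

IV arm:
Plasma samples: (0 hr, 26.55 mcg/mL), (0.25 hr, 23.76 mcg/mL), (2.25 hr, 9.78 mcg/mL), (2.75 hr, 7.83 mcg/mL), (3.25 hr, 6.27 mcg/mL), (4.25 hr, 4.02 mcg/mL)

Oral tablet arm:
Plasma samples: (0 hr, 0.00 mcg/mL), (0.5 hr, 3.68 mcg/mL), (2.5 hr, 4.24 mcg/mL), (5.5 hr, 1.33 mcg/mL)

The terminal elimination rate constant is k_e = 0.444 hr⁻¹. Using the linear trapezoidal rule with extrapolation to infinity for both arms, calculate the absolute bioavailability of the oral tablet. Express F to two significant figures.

F = 0.22

Trapezoidal AUC_0→4.25 (IV):
  [0→0.25]: (26.55+23.76)/2 × 0.25 = 6.28875
  [0.25→2.25]: (23.76+9.78)/2 × 2 = 33.54
  [2.25→2.75]: (9.78+7.83)/2 × 0.5 = 4.4025
  [2.75→3.25]: (7.83+6.27)/2 × 0.5 = 3.525
  [3.25→4.25]: (6.27+4.02)/2 × 1 = 5.145
  Sum = 52.90125 mcg/mL·hr
IV tail: 4.02/0.444 = 9.054; AUC_iv,0→∞ = 52.90125 + 9.054 = 61.95525 mcg/mL·hr
Trapezoidal AUC_0→5.5 (oral tablet):
  [0→0.5]: (0.00+3.68)/2 × 0.5 = 0.92
  [0.5→2.5]: (3.68+4.24)/2 × 2 = 7.92
  [2.5→5.5]: (4.24+1.33)/2 × 3 = 8.355
  Sum = 17.195 mcg/mL·hr
oral tablet tail: 1.33/0.444 = 2.995; AUC_ev,0→∞ = 17.195 + 2.995 = 20.19 mcg/mL·hr
F = (AUC_ev/D_ev)/(AUC_iv/D_iv) = (20.19/30)/(61.95525/20) = 0.673/3.0977625 = 0.2173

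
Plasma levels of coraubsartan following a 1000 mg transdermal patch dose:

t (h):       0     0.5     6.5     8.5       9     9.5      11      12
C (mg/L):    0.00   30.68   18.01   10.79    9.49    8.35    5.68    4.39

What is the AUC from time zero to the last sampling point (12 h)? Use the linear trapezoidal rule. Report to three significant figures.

AUC = 208 mg/L·h

Trapezoidal AUC_0→12:
  [0→0.5]: (0.00+30.68)/2 × 0.5 = 7.67
  [0.5→6.5]: (30.68+18.01)/2 × 6 = 146.07
  [6.5→8.5]: (18.01+10.79)/2 × 2 = 28.8
  [8.5→9]: (10.79+9.49)/2 × 0.5 = 5.07
  [9→9.5]: (9.49+8.35)/2 × 0.5 = 4.46
  [9.5→11]: (8.35+5.68)/2 × 1.5 = 10.5225
  [11→12]: (5.68+4.39)/2 × 1 = 5.035
  Sum = 207.6275 mg/L·h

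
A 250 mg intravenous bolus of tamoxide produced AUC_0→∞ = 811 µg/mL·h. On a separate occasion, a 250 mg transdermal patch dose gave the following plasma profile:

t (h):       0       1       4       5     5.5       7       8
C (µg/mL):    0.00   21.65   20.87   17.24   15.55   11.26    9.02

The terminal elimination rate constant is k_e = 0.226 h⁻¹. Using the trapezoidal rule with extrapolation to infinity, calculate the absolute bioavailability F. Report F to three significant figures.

Trapezoidal AUC_0→8 (transdermal patch):
  [0→1]: (0.00+21.65)/2 × 1 = 10.825
  [1→4]: (21.65+20.87)/2 × 3 = 63.78
  [4→5]: (20.87+17.24)/2 × 1 = 19.055
  [5→5.5]: (17.24+15.55)/2 × 0.5 = 8.1975
  [5.5→7]: (15.55+11.26)/2 × 1.5 = 20.1075
  [7→8]: (11.26+9.02)/2 × 1 = 10.14
  Sum = 132.105 µg/mL·h
Tail: C_last/k_e = 9.02/0.226 = 39.912
AUC_0→∞ (transdermal patch) = 132.105 + 39.912 = 172.017 µg/mL·h
F = (AUC_ev/D_ev)/(AUC_iv/D_iv) = (172.017/250)/(811/250) = 0.688068/3.244 = 0.2121

F = 0.212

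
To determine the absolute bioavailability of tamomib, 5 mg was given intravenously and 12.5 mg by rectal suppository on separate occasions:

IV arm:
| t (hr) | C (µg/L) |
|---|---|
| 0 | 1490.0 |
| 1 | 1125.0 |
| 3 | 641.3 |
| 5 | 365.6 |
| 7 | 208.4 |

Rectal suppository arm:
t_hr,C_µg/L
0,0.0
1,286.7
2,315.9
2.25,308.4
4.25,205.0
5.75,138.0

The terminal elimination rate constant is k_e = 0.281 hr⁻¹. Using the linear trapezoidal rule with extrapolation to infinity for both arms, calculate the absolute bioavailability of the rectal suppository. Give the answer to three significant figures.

Trapezoidal AUC_0→7 (IV):
  [0→1]: (1490.0+1125.0)/2 × 1 = 1307.5
  [1→3]: (1125.0+641.3)/2 × 2 = 1766.3
  [3→5]: (641.3+365.6)/2 × 2 = 1006.9
  [5→7]: (365.6+208.4)/2 × 2 = 574.0
  Sum = 4654.7 µg/L·hr
IV tail: 208.4/0.281 = 741.637; AUC_iv,0→∞ = 4654.7 + 741.637 = 5396.337 µg/L·hr
Trapezoidal AUC_0→5.75 (rectal suppository):
  [0→1]: (0.0+286.7)/2 × 1 = 143.35
  [1→2]: (286.7+315.9)/2 × 1 = 301.3
  [2→2.25]: (315.9+308.4)/2 × 0.25 = 78.0375
  [2.25→4.25]: (308.4+205.0)/2 × 2 = 513.4
  [4.25→5.75]: (205.0+138.0)/2 × 1.5 = 257.25
  Sum = 1293.3375 µg/L·hr
rectal suppository tail: 138.0/0.281 = 491.103; AUC_ev,0→∞ = 1293.3375 + 491.103 = 1784.4405 µg/L·hr
F = (AUC_ev/D_ev)/(AUC_iv/D_iv) = (1784.4405/12.5)/(5396.337/5) = 142.75524/1079.2674 = 0.1323

F = 0.132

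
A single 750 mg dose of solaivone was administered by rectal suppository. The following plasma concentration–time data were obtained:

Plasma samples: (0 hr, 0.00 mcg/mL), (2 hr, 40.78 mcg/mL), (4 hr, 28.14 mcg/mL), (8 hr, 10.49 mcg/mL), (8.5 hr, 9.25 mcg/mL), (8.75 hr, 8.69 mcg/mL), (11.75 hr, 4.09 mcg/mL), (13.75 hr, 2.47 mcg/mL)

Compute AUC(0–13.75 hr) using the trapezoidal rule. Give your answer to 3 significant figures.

Trapezoidal AUC_0→13.75:
  [0→2]: (0.00+40.78)/2 × 2 = 40.78
  [2→4]: (40.78+28.14)/2 × 2 = 68.92
  [4→8]: (28.14+10.49)/2 × 4 = 77.26
  [8→8.5]: (10.49+9.25)/2 × 0.5 = 4.935
  [8.5→8.75]: (9.25+8.69)/2 × 0.25 = 2.2425
  [8.75→11.75]: (8.69+4.09)/2 × 3 = 19.17
  [11.75→13.75]: (4.09+2.47)/2 × 2 = 6.56
  Sum = 219.8675 mcg/mL·hr

AUC = 220 mcg/mL·hr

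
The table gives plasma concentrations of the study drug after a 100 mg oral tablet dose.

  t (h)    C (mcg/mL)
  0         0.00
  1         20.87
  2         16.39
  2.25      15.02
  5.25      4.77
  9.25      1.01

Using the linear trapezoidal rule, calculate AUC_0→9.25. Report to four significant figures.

AUC = 74.24 mcg/mL·h

Trapezoidal AUC_0→9.25:
  [0→1]: (0.00+20.87)/2 × 1 = 10.435
  [1→2]: (20.87+16.39)/2 × 1 = 18.63
  [2→2.25]: (16.39+15.02)/2 × 0.25 = 3.92625
  [2.25→5.25]: (15.02+4.77)/2 × 3 = 29.685
  [5.25→9.25]: (4.77+1.01)/2 × 4 = 11.56
  Sum = 74.23625 mcg/mL·h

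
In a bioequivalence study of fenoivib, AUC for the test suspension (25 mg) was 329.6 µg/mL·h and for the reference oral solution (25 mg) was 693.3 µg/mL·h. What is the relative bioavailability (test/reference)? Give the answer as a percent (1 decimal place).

F_rel = 47.5%

F_rel = (AUC_test/D_test) / (AUC_ref/D_ref)
      = (329.6/25) / (693.3/25)
      = 13.184 / 27.732 = 0.4754 = 47.54%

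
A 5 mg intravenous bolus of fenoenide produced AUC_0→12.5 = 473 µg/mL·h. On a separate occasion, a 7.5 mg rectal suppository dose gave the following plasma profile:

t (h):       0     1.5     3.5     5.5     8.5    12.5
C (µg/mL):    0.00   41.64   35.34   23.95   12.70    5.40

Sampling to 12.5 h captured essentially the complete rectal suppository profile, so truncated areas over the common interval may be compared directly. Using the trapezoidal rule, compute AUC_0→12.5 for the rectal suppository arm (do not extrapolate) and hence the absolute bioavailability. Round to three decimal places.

Trapezoidal AUC_0→12.5 (rectal suppository):
  [0→1.5]: (0.00+41.64)/2 × 1.5 = 31.23
  [1.5→3.5]: (41.64+35.34)/2 × 2 = 76.98
  [3.5→5.5]: (35.34+23.95)/2 × 2 = 59.29
  [5.5→8.5]: (23.95+12.70)/2 × 3 = 54.975
  [8.5→12.5]: (12.70+5.40)/2 × 4 = 36.2
  Sum = 258.675 µg/mL·h
F = (AUC_ev/D_ev)/(AUC_iv/D_iv) = (258.675/7.5)/(473/5) = 34.49/94.6 = 0.3646

F = 0.365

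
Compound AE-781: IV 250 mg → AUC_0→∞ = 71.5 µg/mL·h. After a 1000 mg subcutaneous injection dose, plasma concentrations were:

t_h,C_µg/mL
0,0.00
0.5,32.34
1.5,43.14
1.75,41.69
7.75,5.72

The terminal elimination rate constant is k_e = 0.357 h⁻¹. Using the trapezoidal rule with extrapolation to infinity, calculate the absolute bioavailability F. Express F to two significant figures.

Trapezoidal AUC_0→7.75 (subcutaneous injection):
  [0→0.5]: (0.00+32.34)/2 × 0.5 = 8.085
  [0.5→1.5]: (32.34+43.14)/2 × 1 = 37.74
  [1.5→1.75]: (43.14+41.69)/2 × 0.25 = 10.60375
  [1.75→7.75]: (41.69+5.72)/2 × 6 = 142.23
  Sum = 198.65875 µg/mL·h
Tail: C_last/k_e = 5.72/0.357 = 16.022
AUC_0→∞ (subcutaneous injection) = 198.65875 + 16.022 = 214.68075 µg/mL·h
F = (AUC_ev/D_ev)/(AUC_iv/D_iv) = (214.68075/1000)/(71.5/250) = 0.21468075/0.286 = 0.7506

F = 0.75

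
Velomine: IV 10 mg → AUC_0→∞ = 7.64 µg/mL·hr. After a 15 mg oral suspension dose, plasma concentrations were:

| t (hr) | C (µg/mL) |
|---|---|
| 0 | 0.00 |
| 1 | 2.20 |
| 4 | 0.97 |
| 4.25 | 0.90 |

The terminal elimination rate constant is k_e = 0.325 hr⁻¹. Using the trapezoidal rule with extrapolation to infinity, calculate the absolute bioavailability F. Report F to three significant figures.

F = 0.773

Trapezoidal AUC_0→4.25 (oral suspension):
  [0→1]: (0.00+2.20)/2 × 1 = 1.1
  [1→4]: (2.20+0.97)/2 × 3 = 4.755
  [4→4.25]: (0.97+0.90)/2 × 0.25 = 0.23375
  Sum = 6.08875 µg/mL·hr
Tail: C_last/k_e = 0.90/0.325 = 2.769
AUC_0→∞ (oral suspension) = 6.08875 + 2.769 = 8.85775 µg/mL·hr
F = (AUC_ev/D_ev)/(AUC_iv/D_iv) = (8.85775/15)/(7.64/10) = 0.590517/0.764 = 0.7729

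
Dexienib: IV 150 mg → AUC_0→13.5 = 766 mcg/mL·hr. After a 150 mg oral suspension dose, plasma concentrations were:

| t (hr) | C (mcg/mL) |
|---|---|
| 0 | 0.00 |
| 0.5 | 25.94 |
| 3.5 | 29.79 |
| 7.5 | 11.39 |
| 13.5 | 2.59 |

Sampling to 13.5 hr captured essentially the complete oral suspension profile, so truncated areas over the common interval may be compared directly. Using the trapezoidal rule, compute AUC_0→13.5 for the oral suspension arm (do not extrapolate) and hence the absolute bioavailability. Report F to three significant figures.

Trapezoidal AUC_0→13.5 (oral suspension):
  [0→0.5]: (0.00+25.94)/2 × 0.5 = 6.485
  [0.5→3.5]: (25.94+29.79)/2 × 3 = 83.595
  [3.5→7.5]: (29.79+11.39)/2 × 4 = 82.36
  [7.5→13.5]: (11.39+2.59)/2 × 6 = 41.94
  Sum = 214.38 mcg/mL·hr
F = (AUC_ev/D_ev)/(AUC_iv/D_iv) = (214.38/150)/(766/150) = 1.4292/5.10667 = 0.2799

F = 0.280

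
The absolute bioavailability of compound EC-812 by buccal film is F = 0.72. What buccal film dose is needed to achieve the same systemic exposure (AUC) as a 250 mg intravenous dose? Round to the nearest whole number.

D_buccal = 347 mg

For equal systemic exposure: F × D_ev = D_iv
D_ev = D_iv / F = 250 / 0.72 = 347.222 mg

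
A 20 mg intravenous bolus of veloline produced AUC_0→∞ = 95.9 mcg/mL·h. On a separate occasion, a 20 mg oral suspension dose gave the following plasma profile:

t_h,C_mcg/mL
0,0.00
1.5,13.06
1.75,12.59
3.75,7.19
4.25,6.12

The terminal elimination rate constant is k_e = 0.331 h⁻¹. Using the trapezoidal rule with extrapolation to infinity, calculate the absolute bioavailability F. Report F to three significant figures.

Trapezoidal AUC_0→4.25 (oral suspension):
  [0→1.5]: (0.00+13.06)/2 × 1.5 = 9.795
  [1.5→1.75]: (13.06+12.59)/2 × 0.25 = 3.20625
  [1.75→3.75]: (12.59+7.19)/2 × 2 = 19.78
  [3.75→4.25]: (7.19+6.12)/2 × 0.5 = 3.3275
  Sum = 36.10875 mcg/mL·h
Tail: C_last/k_e = 6.12/0.331 = 18.489
AUC_0→∞ (oral suspension) = 36.10875 + 18.489 = 54.59775 mcg/mL·h
F = (AUC_ev/D_ev)/(AUC_iv/D_iv) = (54.59775/20)/(95.9/20) = 2.7298875/4.795 = 0.5693

F = 0.569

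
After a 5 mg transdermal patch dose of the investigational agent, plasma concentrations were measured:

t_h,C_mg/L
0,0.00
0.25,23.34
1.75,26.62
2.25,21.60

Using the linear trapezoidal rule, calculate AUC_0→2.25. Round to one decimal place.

AUC = 52.4 mg/L·h

Trapezoidal AUC_0→2.25:
  [0→0.25]: (0.00+23.34)/2 × 0.25 = 2.9175
  [0.25→1.75]: (23.34+26.62)/2 × 1.5 = 37.47
  [1.75→2.25]: (26.62+21.60)/2 × 0.5 = 12.055
  Sum = 52.4425 mg/L·h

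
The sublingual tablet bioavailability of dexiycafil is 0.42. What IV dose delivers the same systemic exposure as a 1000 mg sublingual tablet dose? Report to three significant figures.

D_iv = 420 mg

Systemic exposure from an extravascular dose = F × D_ev, so the equivalent IV dose is F × D_ev.
D_iv = F × D_ev = 0.42 × 1000 = 420 mg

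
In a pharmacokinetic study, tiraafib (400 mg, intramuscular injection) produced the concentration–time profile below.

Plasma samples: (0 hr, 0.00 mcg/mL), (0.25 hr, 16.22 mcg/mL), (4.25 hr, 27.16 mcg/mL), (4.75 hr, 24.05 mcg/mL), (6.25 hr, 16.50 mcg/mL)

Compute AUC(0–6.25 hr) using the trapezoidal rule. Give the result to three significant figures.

AUC = 132 mcg/mL·hr

Trapezoidal AUC_0→6.25:
  [0→0.25]: (0.00+16.22)/2 × 0.25 = 2.0275
  [0.25→4.25]: (16.22+27.16)/2 × 4 = 86.76
  [4.25→4.75]: (27.16+24.05)/2 × 0.5 = 12.8025
  [4.75→6.25]: (24.05+16.50)/2 × 1.5 = 30.4125
  Sum = 132.0025 mcg/mL·hr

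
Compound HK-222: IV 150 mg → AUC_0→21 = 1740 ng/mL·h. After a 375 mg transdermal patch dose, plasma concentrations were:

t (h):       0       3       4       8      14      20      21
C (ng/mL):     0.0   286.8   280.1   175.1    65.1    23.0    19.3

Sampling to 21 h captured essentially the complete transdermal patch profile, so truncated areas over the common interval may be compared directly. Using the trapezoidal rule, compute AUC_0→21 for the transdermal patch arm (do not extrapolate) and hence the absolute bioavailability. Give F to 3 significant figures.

Trapezoidal AUC_0→21 (transdermal patch):
  [0→3]: (0.0+286.8)/2 × 3 = 430.2
  [3→4]: (286.8+280.1)/2 × 1 = 283.45
  [4→8]: (280.1+175.1)/2 × 4 = 910.4
  [8→14]: (175.1+65.1)/2 × 6 = 720.6
  [14→20]: (65.1+23.0)/2 × 6 = 264.3
  [20→21]: (23.0+19.3)/2 × 1 = 21.15
  Sum = 2630.1 ng/mL·h
F = (AUC_ev/D_ev)/(AUC_iv/D_iv) = (2630.1/375)/(1740/150) = 7.0136/11.6 = 0.6046

F = 0.605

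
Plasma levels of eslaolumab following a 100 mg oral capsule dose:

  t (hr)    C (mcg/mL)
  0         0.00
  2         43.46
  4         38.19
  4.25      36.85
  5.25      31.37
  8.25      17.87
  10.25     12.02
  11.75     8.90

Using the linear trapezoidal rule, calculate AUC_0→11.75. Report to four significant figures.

Trapezoidal AUC_0→11.75:
  [0→2]: (0.00+43.46)/2 × 2 = 43.46
  [2→4]: (43.46+38.19)/2 × 2 = 81.65
  [4→4.25]: (38.19+36.85)/2 × 0.25 = 9.38
  [4.25→5.25]: (36.85+31.37)/2 × 1 = 34.11
  [5.25→8.25]: (31.37+17.87)/2 × 3 = 73.86
  [8.25→10.25]: (17.87+12.02)/2 × 2 = 29.89
  [10.25→11.75]: (12.02+8.90)/2 × 1.5 = 15.69
  Sum = 288.04 mcg/mL·hr

AUC = 288.0 mcg/mL·hr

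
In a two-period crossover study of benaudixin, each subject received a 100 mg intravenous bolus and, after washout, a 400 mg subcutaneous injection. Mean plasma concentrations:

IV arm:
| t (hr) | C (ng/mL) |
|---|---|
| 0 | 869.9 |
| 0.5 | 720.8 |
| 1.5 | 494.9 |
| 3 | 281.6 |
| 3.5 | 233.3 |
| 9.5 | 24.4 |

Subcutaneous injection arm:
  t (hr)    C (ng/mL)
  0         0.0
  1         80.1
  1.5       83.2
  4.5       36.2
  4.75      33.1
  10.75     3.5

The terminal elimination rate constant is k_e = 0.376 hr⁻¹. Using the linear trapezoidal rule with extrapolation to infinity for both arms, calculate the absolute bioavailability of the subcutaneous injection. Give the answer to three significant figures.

F = 0.0379

Trapezoidal AUC_0→9.5 (IV):
  [0→0.5]: (869.9+720.8)/2 × 0.5 = 397.675
  [0.5→1.5]: (720.8+494.9)/2 × 1 = 607.85
  [1.5→3]: (494.9+281.6)/2 × 1.5 = 582.375
  [3→3.5]: (281.6+233.3)/2 × 0.5 = 128.725
  [3.5→9.5]: (233.3+24.4)/2 × 6 = 773.1
  Sum = 2489.725 ng/mL·hr
IV tail: 24.4/0.376 = 64.894; AUC_iv,0→∞ = 2489.725 + 64.894 = 2554.619 ng/mL·hr
Trapezoidal AUC_0→10.75 (subcutaneous injection):
  [0→1]: (0.0+80.1)/2 × 1 = 40.05
  [1→1.5]: (80.1+83.2)/2 × 0.5 = 40.825
  [1.5→4.5]: (83.2+36.2)/2 × 3 = 179.1
  [4.5→4.75]: (36.2+33.1)/2 × 0.25 = 8.6625
  [4.75→10.75]: (33.1+3.5)/2 × 6 = 109.8
  Sum = 378.4375 ng/mL·hr
subcutaneous injection tail: 3.5/0.376 = 9.309; AUC_ev,0→∞ = 378.4375 + 9.309 = 387.7465 ng/mL·hr
F = (AUC_ev/D_ev)/(AUC_iv/D_iv) = (387.7465/400)/(2554.619/100) = 0.96936625/25.54619 = 0.0379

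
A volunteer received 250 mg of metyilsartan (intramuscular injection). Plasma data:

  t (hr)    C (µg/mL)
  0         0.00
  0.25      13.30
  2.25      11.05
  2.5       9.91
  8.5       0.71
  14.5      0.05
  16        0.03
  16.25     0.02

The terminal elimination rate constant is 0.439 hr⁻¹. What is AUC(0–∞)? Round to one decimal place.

AUC = 62.9 µg/mL·hr

Trapezoidal AUC_0→16.25:
  [0→0.25]: (0.00+13.30)/2 × 0.25 = 1.6625
  [0.25→2.25]: (13.30+11.05)/2 × 2 = 24.35
  [2.25→2.5]: (11.05+9.91)/2 × 0.25 = 2.62
  [2.5→8.5]: (9.91+0.71)/2 × 6 = 31.86
  [8.5→14.5]: (0.71+0.05)/2 × 6 = 2.28
  [14.5→16]: (0.05+0.03)/2 × 1.5 = 0.06
  [16→16.25]: (0.03+0.02)/2 × 0.25 = 0.00625
  Sum = 62.83875 µg/mL·hr
Extrapolated tail: C_last / k_e = 0.02 / 0.439 = 0.046
AUC_0→∞ = 62.83875 + 0.046 = 62.88475 µg/mL·hr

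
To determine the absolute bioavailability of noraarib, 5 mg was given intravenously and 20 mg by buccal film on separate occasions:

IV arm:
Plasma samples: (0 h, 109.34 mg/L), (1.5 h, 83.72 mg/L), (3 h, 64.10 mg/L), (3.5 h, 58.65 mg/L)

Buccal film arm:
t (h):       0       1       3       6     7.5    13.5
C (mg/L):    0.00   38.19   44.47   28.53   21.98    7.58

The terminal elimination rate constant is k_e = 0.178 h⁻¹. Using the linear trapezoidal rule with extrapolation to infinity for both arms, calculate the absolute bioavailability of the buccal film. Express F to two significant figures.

F = 0.15

Trapezoidal AUC_0→3.5 (IV):
  [0→1.5]: (109.34+83.72)/2 × 1.5 = 144.795
  [1.5→3]: (83.72+64.10)/2 × 1.5 = 110.865
  [3→3.5]: (64.10+58.65)/2 × 0.5 = 30.6875
  Sum = 286.3475 mg/L·h
IV tail: 58.65/0.178 = 329.494; AUC_iv,0→∞ = 286.3475 + 329.494 = 615.8415 mg/L·h
Trapezoidal AUC_0→13.5 (buccal film):
  [0→1]: (0.00+38.19)/2 × 1 = 19.095
  [1→3]: (38.19+44.47)/2 × 2 = 82.66
  [3→6]: (44.47+28.53)/2 × 3 = 109.5
  [6→7.5]: (28.53+21.98)/2 × 1.5 = 37.8825
  [7.5→13.5]: (21.98+7.58)/2 × 6 = 88.68
  Sum = 337.8175 mg/L·h
buccal film tail: 7.58/0.178 = 42.584; AUC_ev,0→∞ = 337.8175 + 42.584 = 380.4015 mg/L·h
F = (AUC_ev/D_ev)/(AUC_iv/D_iv) = (380.4015/20)/(615.8415/5) = 19.020075/123.1683 = 0.1544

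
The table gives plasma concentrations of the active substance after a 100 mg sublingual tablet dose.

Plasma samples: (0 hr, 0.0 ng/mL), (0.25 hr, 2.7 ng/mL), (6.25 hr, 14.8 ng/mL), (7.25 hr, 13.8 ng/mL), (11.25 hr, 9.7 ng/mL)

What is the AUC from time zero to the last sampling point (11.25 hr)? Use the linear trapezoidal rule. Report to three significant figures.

Trapezoidal AUC_0→11.25:
  [0→0.25]: (0.0+2.7)/2 × 0.25 = 0.3375
  [0.25→6.25]: (2.7+14.8)/2 × 6 = 52.5
  [6.25→7.25]: (14.8+13.8)/2 × 1 = 14.3
  [7.25→11.25]: (13.8+9.7)/2 × 4 = 47.0
  Sum = 114.1375 ng/mL·hr

AUC = 114 ng/mL·hr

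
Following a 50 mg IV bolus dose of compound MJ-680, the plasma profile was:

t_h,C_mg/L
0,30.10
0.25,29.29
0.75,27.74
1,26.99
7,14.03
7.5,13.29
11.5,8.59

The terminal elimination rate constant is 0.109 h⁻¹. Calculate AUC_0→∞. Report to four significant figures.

AUC = 281.0 mg/L·h

Trapezoidal AUC_0→11.5:
  [0→0.25]: (30.10+29.29)/2 × 0.25 = 7.42375
  [0.25→0.75]: (29.29+27.74)/2 × 0.5 = 14.2575
  [0.75→1]: (27.74+26.99)/2 × 0.25 = 6.84125
  [1→7]: (26.99+14.03)/2 × 6 = 123.06
  [7→7.5]: (14.03+13.29)/2 × 0.5 = 6.83
  [7.5→11.5]: (13.29+8.59)/2 × 4 = 43.76
  Sum = 202.1725 mg/L·h
Extrapolated tail: C_last / k_e = 8.59 / 0.109 = 78.807
AUC_0→∞ = 202.1725 + 78.807 = 280.9795 mg/L·h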